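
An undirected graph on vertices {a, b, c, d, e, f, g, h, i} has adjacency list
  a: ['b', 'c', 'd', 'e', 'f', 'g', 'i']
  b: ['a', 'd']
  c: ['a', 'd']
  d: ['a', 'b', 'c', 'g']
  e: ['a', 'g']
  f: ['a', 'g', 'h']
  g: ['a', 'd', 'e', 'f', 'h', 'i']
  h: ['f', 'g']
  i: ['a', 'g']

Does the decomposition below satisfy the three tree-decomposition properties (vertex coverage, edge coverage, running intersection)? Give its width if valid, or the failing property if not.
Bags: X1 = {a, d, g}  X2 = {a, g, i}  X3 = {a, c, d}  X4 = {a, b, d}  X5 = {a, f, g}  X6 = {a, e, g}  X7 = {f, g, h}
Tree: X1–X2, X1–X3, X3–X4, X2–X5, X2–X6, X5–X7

Checking the three conditions: (i) the bags cover all of {a, b, c, d, e, f, g, h, i}; (ii) for each edge, some bag contains both endpoints; (iii) the bags containing any fixed vertex form a subtree. All hold, so the decomposition is valid with width 3 − 1 = 2.

Yes; width 2.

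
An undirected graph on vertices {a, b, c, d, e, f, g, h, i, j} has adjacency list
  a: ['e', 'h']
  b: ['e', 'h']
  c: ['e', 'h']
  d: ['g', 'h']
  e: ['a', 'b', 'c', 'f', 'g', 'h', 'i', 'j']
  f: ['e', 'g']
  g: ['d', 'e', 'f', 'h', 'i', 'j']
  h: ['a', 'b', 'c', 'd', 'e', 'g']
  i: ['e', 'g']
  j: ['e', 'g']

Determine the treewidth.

A width-2 tree decomposition is:
Bags: B1 = {c, e, h}  B2 = {e, g, h}  B3 = {a, e, h}  B4 = {e, g, i}  B5 = {b, e, h}  B6 = {d, g, h}  B7 = {e, g, j}  B8 = {e, f, g}
Tree: B1–B2, B2–B3, B2–B4, B1–B5, B2–B6, B4–B7, B4–B8
The largest bag has 3 vertices, giving width 2; this decomposition certifies tw(G) ≤ 2. For the lower bound, the 3 vertices {d, g, h} are pairwise adjacent, and any tree decomposition puts a clique entirely inside one bag — forcing width ≥ 2. Hence tw(G) = 2 exactly.

2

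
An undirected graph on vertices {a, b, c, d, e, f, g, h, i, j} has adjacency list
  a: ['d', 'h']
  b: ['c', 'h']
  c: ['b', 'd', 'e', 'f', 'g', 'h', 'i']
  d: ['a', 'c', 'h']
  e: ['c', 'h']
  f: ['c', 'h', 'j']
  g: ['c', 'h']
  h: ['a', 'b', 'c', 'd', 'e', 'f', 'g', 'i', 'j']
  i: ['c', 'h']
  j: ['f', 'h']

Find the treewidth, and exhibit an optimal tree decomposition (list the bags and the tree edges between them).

Treewidth 2.
One optimal decomposition is:
Bags: B1 = {c, d, h}  B2 = {c, f, h}  B3 = {c, g, h}  B4 = {f, h, j}  B5 = {c, e, h}  B6 = {a, d, h}  B7 = {c, h, i}  B8 = {b, c, h}
Tree: B1–B2, B1–B3, B2–B4, B1–B5, B1–B6, B1–B7, B5–B8

Each bag holds 3 vertices, so the decomposition has width 2, which upper-bounds the treewidth. For the lower bound, the 3 vertices {f, h, j} are pairwise adjacent, and any tree decomposition puts a clique entirely inside one bag — forcing width ≥ 2. The upper and lower bounds meet at 2, so that is the treewidth.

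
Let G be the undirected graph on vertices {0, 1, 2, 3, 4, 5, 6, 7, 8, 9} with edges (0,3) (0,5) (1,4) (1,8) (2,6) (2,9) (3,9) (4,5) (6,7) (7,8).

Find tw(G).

2

A width-2 tree decomposition is:
Bags: B1 = {1, 7, 8}  B2 = {1, 6, 7}  B3 = {1, 2, 6}  B4 = {1, 2, 9}  B5 = {1, 3, 9}  B6 = {0, 1, 3}  B7 = {0, 1, 5}  B8 = {1, 4, 5}
Tree: B1–B2, B2–B3, B3–B4, B4–B5, B5–B6, B6–B7, B7–B8
Every bag has size at most 3, so the width is 3 − 1 = 2 and tw(G) ≤ 2. Since 1–8–7–6–2–9–3–0–5–4–1 is a cycle in G, G is not acyclic. Forests are exactly the graphs of treewidth ≤ 1, so tw(G) ≥ 2. Therefore the treewidth is 2.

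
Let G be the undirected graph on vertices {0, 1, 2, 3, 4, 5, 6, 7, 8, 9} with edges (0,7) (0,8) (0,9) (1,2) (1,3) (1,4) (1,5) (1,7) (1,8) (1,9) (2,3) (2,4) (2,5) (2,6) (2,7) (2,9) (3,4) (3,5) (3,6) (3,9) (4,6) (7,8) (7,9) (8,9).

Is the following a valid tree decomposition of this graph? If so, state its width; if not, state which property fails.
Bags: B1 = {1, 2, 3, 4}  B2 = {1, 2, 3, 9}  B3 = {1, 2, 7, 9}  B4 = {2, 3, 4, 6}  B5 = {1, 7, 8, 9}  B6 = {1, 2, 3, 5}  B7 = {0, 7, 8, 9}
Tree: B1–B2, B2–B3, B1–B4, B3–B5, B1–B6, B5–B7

Yes; width 3.

Checking the three conditions: (i) the bags cover all of {0, 1, 2, 3, 4, 5, 6, 7, 8, 9}; (ii) for each edge, some bag contains both endpoints; (iii) the bags containing any fixed vertex form a subtree. All hold, so the decomposition is valid with width 4 − 1 = 3.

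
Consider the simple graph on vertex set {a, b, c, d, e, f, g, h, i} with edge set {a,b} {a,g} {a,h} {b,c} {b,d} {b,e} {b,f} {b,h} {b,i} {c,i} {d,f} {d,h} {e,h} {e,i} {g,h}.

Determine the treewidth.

2

A width-2 tree decomposition is:
Bags: B1 = {b, d, f}  B2 = {b, d, h}  B3 = {b, e, h}  B4 = {a, b, h}  B5 = {b, e, i}  B6 = {a, g, h}  B7 = {b, c, i}
Tree: B1–B2, B2–B3, B2–B4, B3–B5, B4–B6, B5–B7
Every bag has size at most 3, so the width is 3 − 1 = 2 and tw(G) ≤ 2. For the lower bound, the 3 vertices {a, g, h} are pairwise adjacent, and any tree decomposition puts a clique entirely inside one bag — forcing width ≥ 2. Hence tw(G) = 2 exactly.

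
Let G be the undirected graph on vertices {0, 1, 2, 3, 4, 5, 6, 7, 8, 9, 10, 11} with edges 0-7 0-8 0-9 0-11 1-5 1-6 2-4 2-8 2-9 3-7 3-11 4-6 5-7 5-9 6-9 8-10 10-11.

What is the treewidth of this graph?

3

A width-3 tree decomposition is:
Bags: B1 = {3, 8, 10, 11}  B2 = {0, 3, 8, 11}  B3 = {0, 3, 7, 8}  B4 = {0, 2, 7, 8}  B5 = {0, 2, 7, 9}  B6 = {2, 5, 7, 9}  B7 = {2, 4, 5, 9}  B8 = {4, 5, 6, 9}  B9 = {1, 4, 5, 6}
Tree: B1–B2, B2–B3, B3–B4, B4–B5, B5–B6, B6–B7, B7–B8, B8–B9
Every bag has size at most 4, so the width is 4 − 1 = 3 and tw(G) ≤ 3. For the lower bound: the 4 vertex sets {3,10,11}, {8}, {0}, {2,5,7,9} are disjoint, each induces a connected subgraph, and every pair is joined by at least one edge of G. Contracting each set to a single vertex therefore yields K_{4} as a minor, and since treewidth is minor-monotone, tw(G) ≥ tw(K_{4}) = 3. Hence tw(G) = 3 exactly.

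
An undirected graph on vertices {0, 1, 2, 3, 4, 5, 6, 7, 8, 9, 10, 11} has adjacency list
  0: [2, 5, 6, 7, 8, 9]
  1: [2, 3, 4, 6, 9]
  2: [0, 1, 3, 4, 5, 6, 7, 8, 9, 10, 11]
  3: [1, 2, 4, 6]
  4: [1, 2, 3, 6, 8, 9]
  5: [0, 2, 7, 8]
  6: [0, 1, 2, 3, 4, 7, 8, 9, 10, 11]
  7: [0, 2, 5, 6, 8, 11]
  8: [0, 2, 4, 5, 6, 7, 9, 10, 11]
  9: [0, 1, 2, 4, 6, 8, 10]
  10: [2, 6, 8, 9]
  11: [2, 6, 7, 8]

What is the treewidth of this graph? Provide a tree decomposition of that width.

The largest bag has 5 vertices, giving width 4; this decomposition certifies tw(G) ≤ 4. Conversely, {0, 2, 5, 7, 8} is a clique of size 5, and the vertices of any clique must share a bag in every tree decomposition; so some bag has ≥ 5 vertices and tw(G) ≥ 4. Therefore the treewidth is 4.

Treewidth 4.
Bags: B1 = {0, 2, 6, 8, 9}  B2 = {0, 2, 6, 7, 8}  B3 = {2, 4, 6, 8, 9}  B4 = {2, 6, 7, 8, 11}  B5 = {2, 6, 8, 9, 10}  B6 = {1, 2, 4, 6, 9}  B7 = {0, 2, 5, 7, 8}  B8 = {1, 2, 3, 4, 6}
Tree: B1–B2, B1–B3, B2–B4, B3–B5, B3–B6, B2–B7, B6–B8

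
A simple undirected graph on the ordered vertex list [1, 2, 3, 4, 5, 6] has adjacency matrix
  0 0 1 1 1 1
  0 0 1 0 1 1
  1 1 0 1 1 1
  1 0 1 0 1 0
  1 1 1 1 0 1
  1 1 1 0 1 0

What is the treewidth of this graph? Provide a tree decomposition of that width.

Each bag holds 4 vertices, so the decomposition has width 3, which upper-bounds the treewidth. On the other hand G contains the 4-clique {1, 3, 4, 5}. A clique must lie in a single bag of any decomposition, so no decomposition can have width below 3. Combining the bounds, tw(G) = 3.

Treewidth 3.
One optimal decomposition is:
Bags: B1 = {1, 3, 5, 6}  B2 = {2, 3, 5, 6}  B3 = {1, 3, 4, 5}
Tree: B1–B2, B1–B3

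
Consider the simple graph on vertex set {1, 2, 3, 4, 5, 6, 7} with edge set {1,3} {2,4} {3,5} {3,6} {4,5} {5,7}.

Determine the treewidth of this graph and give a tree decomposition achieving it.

Each bag holds 2 vertices, so the decomposition has width 1, which upper-bounds the treewidth. Since G has at least one edge (e.g. 7–5), it is not an edgeless graph, so tw(G) ≥ 1. Hence tw(G) = 1 exactly.

Treewidth 1.
One optimal decomposition is:
Bags: B1 = {5, 7}  B2 = {3, 5}  B3 = {4, 5}  B4 = {1, 3}  B5 = {3, 6}  B6 = {2, 4}
Tree: B1–B2, B1–B3, B2–B4, B2–B5, B3–B6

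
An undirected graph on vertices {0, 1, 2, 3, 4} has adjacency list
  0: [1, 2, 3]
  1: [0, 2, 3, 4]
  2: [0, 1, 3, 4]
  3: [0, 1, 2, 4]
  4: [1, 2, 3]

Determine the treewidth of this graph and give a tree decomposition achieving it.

Every bag has size at most 4, so the width is 4 − 1 = 3 and tw(G) ≤ 3. For the lower bound, the 4 vertices {0, 1, 2, 3} are pairwise adjacent, and any tree decomposition puts a clique entirely inside one bag — forcing width ≥ 3. Therefore the treewidth is 3.

Treewidth 3.
One optimal decomposition is:
Bags: B1 = {1, 2, 3, 4}  B2 = {0, 1, 2, 3}
Tree: B1–B2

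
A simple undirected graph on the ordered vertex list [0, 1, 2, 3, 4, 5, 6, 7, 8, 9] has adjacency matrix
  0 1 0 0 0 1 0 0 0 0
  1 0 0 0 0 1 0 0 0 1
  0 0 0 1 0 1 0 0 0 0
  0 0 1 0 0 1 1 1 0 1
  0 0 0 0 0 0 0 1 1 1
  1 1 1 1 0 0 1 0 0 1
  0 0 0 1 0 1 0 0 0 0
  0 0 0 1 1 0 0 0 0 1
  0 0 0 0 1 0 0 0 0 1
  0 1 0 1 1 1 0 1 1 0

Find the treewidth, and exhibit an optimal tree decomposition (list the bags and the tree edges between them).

Treewidth 2.
One optimal decomposition is:
Bags: B1 = {1, 5, 9}  B2 = {3, 5, 9}  B3 = {3, 7, 9}  B4 = {0, 1, 5}  B5 = {4, 7, 9}  B6 = {4, 8, 9}  B7 = {3, 5, 6}  B8 = {2, 3, 5}
Tree: B1–B2, B2–B3, B1–B4, B3–B5, B5–B6, B2–B7, B2–B8

The largest bag has 3 vertices, giving width 2; this decomposition certifies tw(G) ≤ 2. For the lower bound, the 3 vertices {4, 8, 9} are pairwise adjacent, and any tree decomposition puts a clique entirely inside one bag — forcing width ≥ 2. Combining the bounds, tw(G) = 2.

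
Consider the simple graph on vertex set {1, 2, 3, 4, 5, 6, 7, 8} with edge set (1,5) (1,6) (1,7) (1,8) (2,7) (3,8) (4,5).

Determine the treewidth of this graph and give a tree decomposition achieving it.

Treewidth 1.
Bags: B1 = {3, 8}  B2 = {1, 8}  B3 = {1, 5}  B4 = {1, 7}  B5 = {2, 7}  B6 = {1, 6}  B7 = {4, 5}
Tree: B1–B2, B2–B3, B2–B4, B4–B5, B3–B6, B3–B7

Each bag holds 2 vertices, so the decomposition has width 1, which upper-bounds the treewidth. G has an edge, so its treewidth is at least 1. Therefore the treewidth is 1.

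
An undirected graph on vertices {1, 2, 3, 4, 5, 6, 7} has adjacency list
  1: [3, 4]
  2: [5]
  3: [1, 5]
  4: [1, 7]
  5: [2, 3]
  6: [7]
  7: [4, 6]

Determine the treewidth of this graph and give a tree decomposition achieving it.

Each bag holds 2 vertices, so the decomposition has width 1, which upper-bounds the treewidth. Any graph with an edge has treewidth ≥ 1, and G has the edge 2–5. Combining the bounds, tw(G) = 1.

Treewidth 1.
One optimal decomposition is:
Bags: B1 = {2, 5}  B2 = {3, 5}  B3 = {1, 3}  B4 = {1, 4}  B5 = {4, 7}  B6 = {6, 7}
Tree: B1–B2, B2–B3, B3–B4, B4–B5, B5–B6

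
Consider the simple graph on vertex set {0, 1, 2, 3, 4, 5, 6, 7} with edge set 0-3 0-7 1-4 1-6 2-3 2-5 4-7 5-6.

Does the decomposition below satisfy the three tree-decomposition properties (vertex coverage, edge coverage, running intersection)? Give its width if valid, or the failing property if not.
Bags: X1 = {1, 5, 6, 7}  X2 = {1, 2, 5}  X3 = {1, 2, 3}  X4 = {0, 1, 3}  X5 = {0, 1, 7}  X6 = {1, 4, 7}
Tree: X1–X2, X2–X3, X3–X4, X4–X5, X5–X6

No — bags containing vertex 7 are not connected in the tree.

A tree decomposition must satisfy three properties: every vertex lies in some bag; for every edge, both endpoints lie together in some bag; and for every vertex, the bags containing it form a connected subtree. Here bags containing vertex 7 are not connected in the tree, so the decomposition is invalid.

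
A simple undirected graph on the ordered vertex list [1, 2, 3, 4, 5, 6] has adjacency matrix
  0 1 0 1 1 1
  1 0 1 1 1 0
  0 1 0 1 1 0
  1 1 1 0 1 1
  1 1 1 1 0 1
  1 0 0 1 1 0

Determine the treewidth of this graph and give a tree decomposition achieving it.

The largest bag has 4 vertices, giving width 3; this decomposition certifies tw(G) ≤ 3. On the other hand G contains the 4-clique {1, 2, 4, 5}. A clique must lie in a single bag of any decomposition, so no decomposition can have width below 3. Therefore the treewidth is 3.

Treewidth 3.
One optimal decomposition is:
Bags: B1 = {1, 2, 4, 5}  B2 = {2, 3, 4, 5}  B3 = {1, 4, 5, 6}
Tree: B1–B2, B1–B3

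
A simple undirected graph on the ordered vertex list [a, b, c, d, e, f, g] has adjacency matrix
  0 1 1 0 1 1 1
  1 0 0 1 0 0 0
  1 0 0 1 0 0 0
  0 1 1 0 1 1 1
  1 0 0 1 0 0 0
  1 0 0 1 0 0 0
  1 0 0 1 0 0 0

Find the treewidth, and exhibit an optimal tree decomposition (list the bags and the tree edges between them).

Treewidth 2.
One optimal decomposition is:
Bags: B1 = {a, c, d}  B2 = {a, d, g}  B3 = {a, d, f}  B4 = {a, b, d}  B5 = {a, d, e}
Tree: B1–B2, B2–B3, B3–B4, B4–B5

Each bag holds 3 vertices, so the decomposition has width 2, which upper-bounds the treewidth. For the lower bound, G contains the cycle d–c–a–g–d, so G is not a forest; only forests have treewidth ≤ 1, hence tw(G) ≥ 2. Combining the bounds, tw(G) = 2.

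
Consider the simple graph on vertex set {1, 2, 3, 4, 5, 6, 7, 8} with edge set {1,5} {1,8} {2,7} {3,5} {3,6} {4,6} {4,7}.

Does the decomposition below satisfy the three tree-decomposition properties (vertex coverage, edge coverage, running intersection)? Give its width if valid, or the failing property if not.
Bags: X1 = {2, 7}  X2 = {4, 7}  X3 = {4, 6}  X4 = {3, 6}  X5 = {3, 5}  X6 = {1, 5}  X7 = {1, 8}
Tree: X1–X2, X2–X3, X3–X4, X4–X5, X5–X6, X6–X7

Yes; width 1.

Every vertex of G appears in some bag (union = {1, 2, 3, 4, 5, 6, 7, 8}); every edge is covered by a bag; and for each vertex v the set of bags containing v is connected in the bag tree. The decomposition is therefore valid. The largest bag has 2 vertices, so the width is 1.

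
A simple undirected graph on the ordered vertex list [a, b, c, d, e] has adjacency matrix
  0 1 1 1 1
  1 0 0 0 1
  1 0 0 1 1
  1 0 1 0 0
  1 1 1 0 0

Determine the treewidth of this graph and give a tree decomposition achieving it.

Treewidth 2.
Bags: B1 = {a, c, e}  B2 = {a, c, d}  B3 = {a, b, e}
Tree: B1–B2, B1–B3

Each bag holds 3 vertices, so the decomposition has width 2, which upper-bounds the treewidth. For the lower bound, the 3 vertices {a, c, d} are pairwise adjacent, and any tree decomposition puts a clique entirely inside one bag — forcing width ≥ 2. Hence tw(G) = 2 exactly.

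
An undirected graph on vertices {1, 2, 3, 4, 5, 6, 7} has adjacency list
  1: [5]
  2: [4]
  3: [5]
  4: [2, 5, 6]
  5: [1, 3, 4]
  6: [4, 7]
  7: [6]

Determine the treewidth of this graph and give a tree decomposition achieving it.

Treewidth 1.
Bags: B1 = {4, 5}  B2 = {4, 6}  B3 = {6, 7}  B4 = {3, 5}  B5 = {2, 4}  B6 = {1, 5}
Tree: B1–B2, B2–B3, B1–B4, B2–B5, B4–B6

Every bag has size at most 2, so the width is 2 − 1 = 1 and tw(G) ≤ 1. G has an edge, so its treewidth is at least 1. Therefore the treewidth is 1.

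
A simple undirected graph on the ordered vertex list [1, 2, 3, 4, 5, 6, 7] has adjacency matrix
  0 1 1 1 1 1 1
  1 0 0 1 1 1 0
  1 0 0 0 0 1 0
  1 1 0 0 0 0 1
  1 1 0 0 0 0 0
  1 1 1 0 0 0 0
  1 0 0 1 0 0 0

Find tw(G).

2

A width-2 tree decomposition is:
Bags: B1 = {1, 2, 4}  B2 = {1, 2, 6}  B3 = {1, 3, 6}  B4 = {1, 4, 7}  B5 = {1, 2, 5}
Tree: B1–B2, B2–B3, B1–B4, B2–B5
Every bag has size at most 3, so the width is 3 − 1 = 2 and tw(G) ≤ 2. On the other hand G contains the 3-clique {1, 2, 4}. A clique must lie in a single bag of any decomposition, so no decomposition can have width below 2. Therefore the treewidth is 2.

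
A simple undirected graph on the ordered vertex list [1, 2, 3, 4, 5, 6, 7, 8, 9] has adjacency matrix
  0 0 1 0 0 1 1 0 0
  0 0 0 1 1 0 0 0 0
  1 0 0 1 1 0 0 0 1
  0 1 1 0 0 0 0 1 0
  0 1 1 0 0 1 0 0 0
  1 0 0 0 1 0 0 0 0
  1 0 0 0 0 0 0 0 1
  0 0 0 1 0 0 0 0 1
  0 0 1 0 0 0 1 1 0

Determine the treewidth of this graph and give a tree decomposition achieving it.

Treewidth 3.
Bags: B1 = {1, 7, 8, 9}  B2 = {1, 3, 8, 9}  B3 = {1, 3, 4, 8}  B4 = {1, 3, 4, 6}  B5 = {3, 4, 5, 6}  B6 = {2, 4, 5, 6}
Tree: B1–B2, B2–B3, B3–B4, B4–B5, B5–B6

Every bag has size at most 4, so the width is 4 − 1 = 3 and tw(G) ≤ 3. For the lower bound: the 4 vertex sets {7,8,9}, {1}, {3}, {2,4,5,6} are disjoint, each induces a connected subgraph, and every pair is joined by at least one edge of G. Contracting each set to a single vertex therefore yields K_{4} as a minor, and since treewidth is minor-monotone, tw(G) ≥ tw(K_{4}) = 3. Combining the bounds, tw(G) = 3.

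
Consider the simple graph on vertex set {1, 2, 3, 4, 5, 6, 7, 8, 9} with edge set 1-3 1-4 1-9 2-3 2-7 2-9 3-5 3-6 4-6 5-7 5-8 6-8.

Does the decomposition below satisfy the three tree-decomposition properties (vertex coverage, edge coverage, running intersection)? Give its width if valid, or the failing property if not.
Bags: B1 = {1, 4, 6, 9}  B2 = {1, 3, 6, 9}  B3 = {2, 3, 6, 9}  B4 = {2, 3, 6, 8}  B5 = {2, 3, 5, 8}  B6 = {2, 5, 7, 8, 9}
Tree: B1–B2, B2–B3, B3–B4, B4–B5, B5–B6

No — bags containing vertex 9 are not connected in the tree.

A tree decomposition must satisfy three properties: every vertex lies in some bag; for every edge, both endpoints lie together in some bag; and for every vertex, the bags containing it form a connected subtree. Here bags containing vertex 9 are not connected in the tree, so the decomposition is invalid.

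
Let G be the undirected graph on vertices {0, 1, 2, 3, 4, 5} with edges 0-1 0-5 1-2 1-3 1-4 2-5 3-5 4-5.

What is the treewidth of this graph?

2

A width-2 tree decomposition is:
Bags: B1 = {1, 4, 5}  B2 = {0, 1, 5}  B3 = {1, 3, 5}  B4 = {1, 2, 5}
Tree: B1–B2, B2–B3, B3–B4
Each bag holds 3 vertices, so the decomposition has width 2, which upper-bounds the treewidth. For the lower bound, G contains the cycle 5–4–1–0–5, so G is not a forest; only forests have treewidth ≤ 1, hence tw(G) ≥ 2. Hence tw(G) = 2 exactly.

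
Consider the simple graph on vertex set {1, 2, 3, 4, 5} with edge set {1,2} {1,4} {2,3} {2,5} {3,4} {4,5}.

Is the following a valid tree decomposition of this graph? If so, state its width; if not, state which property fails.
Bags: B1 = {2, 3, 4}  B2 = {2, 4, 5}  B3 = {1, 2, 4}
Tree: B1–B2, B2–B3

Vertex coverage: the bags together contain {1, 2, 3, 4, 5}, the full vertex set. Edge coverage: each edge of G has both endpoints in at least one bag. Running intersection: for every vertex, the bags containing it form a connected subtree. All three properties hold, so this is a valid tree decomposition of width max|bag| − 1 = 2, and hence tw(G) ≤ 2.

Yes; width 2.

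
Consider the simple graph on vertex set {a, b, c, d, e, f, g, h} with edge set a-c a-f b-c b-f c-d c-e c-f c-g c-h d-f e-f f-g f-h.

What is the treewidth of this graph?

A width-2 tree decomposition is:
Bags: B1 = {c, f, h}  B2 = {c, d, f}  B3 = {c, f, g}  B4 = {c, e, f}  B5 = {b, c, f}  B6 = {a, c, f}
Tree: B1–B2, B1–B3, B2–B4, B2–B5, B2–B6
The largest bag has 3 vertices, giving width 2; this decomposition certifies tw(G) ≤ 2. Conversely, {c, d, f} is a clique of size 3, and the vertices of any clique must share a bag in every tree decomposition; so some bag has ≥ 3 vertices and tw(G) ≥ 2. Combining the bounds, tw(G) = 2.

2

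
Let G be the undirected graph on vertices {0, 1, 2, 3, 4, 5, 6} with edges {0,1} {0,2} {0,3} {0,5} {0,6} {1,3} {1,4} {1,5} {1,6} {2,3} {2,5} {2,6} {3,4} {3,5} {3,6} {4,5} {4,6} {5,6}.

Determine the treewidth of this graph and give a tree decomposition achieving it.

Treewidth 4.
One optimal decomposition is:
Bags: B1 = {1, 3, 4, 5, 6}  B2 = {0, 1, 3, 5, 6}  B3 = {0, 2, 3, 5, 6}
Tree: B1–B2, B2–B3

The largest bag has 5 vertices, giving width 4; this decomposition certifies tw(G) ≤ 4. For the lower bound, the 5 vertices {0, 1, 3, 5, 6} are pairwise adjacent, and any tree decomposition puts a clique entirely inside one bag — forcing width ≥ 4. Hence tw(G) = 4 exactly.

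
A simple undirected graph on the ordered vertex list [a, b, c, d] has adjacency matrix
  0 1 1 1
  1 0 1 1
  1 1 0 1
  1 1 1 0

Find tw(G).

A width-3 tree decomposition is:
Bags: B1 = {a, b, c, d}
Tree: (single bag)
A single bag containing all 4 vertices is trivially a valid decomposition of width 3. Conversely, {a, b, c, d} is a clique of size 4, and the vertices of any clique must share a bag in every tree decomposition; so some bag has ≥ 4 vertices and tw(G) ≥ 3. Therefore the treewidth is 3.

3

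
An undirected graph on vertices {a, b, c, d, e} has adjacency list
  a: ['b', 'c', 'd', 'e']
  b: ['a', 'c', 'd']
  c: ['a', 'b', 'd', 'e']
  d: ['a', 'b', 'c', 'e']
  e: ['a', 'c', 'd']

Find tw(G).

3

A width-3 tree decomposition is:
Bags: B1 = {a, b, c, d}  B2 = {a, c, d, e}
Tree: B1–B2
Each bag holds 4 vertices, so the decomposition has width 3, which upper-bounds the treewidth. Conversely, {a, c, d, e} is a clique of size 4, and the vertices of any clique must share a bag in every tree decomposition; so some bag has ≥ 4 vertices and tw(G) ≥ 3. Therefore the treewidth is 3.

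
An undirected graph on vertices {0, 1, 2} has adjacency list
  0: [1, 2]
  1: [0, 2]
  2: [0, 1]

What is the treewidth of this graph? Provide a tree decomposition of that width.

Treewidth 2.
One such decomposition:
Bags: B1 = {0, 1, 2}
Tree: (single bag)

With just one bag of size 3, the width is 3 − 1 = 2, so tw(G) ≤ 2. On the other hand G contains the 3-clique {0, 1, 2}. A clique must lie in a single bag of any decomposition, so no decomposition can have width below 2. Hence tw(G) = 2 exactly.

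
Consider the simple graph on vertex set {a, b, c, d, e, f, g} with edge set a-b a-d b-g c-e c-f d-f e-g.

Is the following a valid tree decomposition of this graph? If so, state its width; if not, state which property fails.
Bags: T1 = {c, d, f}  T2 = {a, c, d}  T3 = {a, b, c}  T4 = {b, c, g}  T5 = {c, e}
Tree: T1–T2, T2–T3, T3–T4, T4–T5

No — edge (g,e) lies in no bag.

A tree decomposition must satisfy three properties: every vertex lies in some bag; for every edge, both endpoints lie together in some bag; and for every vertex, the bags containing it form a connected subtree. Here edge (g,e) lies in no bag, so the decomposition is invalid.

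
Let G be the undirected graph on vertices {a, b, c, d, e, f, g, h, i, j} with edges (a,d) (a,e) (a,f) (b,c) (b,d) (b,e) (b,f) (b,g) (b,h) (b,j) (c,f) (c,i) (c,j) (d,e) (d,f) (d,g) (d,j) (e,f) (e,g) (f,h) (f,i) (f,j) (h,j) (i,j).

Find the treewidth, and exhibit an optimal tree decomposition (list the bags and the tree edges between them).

Treewidth 3.
One such decomposition:
Bags: B1 = {a, d, e, f}  B2 = {b, d, e, f}  B3 = {b, d, f, j}  B4 = {b, c, f, j}  B5 = {c, f, i, j}  B6 = {b, f, h, j}  B7 = {b, d, e, g}
Tree: B1–B2, B2–B3, B3–B4, B4–B5, B4–B6, B2–B7

Each bag holds 4 vertices, so the decomposition has width 3, which upper-bounds the treewidth. For the lower bound, the 4 vertices {b, d, e, g} are pairwise adjacent, and any tree decomposition puts a clique entirely inside one bag — forcing width ≥ 3. The upper and lower bounds meet at 3, so that is the treewidth.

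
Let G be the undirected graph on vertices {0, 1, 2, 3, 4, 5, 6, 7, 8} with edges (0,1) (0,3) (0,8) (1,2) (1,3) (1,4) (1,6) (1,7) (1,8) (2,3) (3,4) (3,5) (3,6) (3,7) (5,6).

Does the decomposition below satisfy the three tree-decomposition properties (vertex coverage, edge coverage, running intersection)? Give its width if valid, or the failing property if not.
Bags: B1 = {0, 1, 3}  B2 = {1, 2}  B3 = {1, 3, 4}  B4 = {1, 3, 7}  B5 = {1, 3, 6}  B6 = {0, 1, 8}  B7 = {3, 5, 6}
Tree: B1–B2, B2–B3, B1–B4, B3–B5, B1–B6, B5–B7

No — edge (3,2) lies in no bag.

A tree decomposition must satisfy three properties: every vertex lies in some bag; for every edge, both endpoints lie together in some bag; and for every vertex, the bags containing it form a connected subtree. Here edge (3,2) lies in no bag, so the decomposition is invalid.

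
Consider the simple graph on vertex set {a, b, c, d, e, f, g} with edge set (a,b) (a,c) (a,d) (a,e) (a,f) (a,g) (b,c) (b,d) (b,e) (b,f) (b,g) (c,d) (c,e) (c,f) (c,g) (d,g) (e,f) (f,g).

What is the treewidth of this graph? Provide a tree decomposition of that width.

Treewidth 4.
Bags: B1 = {a, b, c, f, g}  B2 = {a, b, c, e, f}  B3 = {a, b, c, d, g}
Tree: B1–B2, B1–B3

Each bag holds 5 vertices, so the decomposition has width 4, which upper-bounds the treewidth. On the other hand G contains the 5-clique {a, b, c, d, g}. A clique must lie in a single bag of any decomposition, so no decomposition can have width below 4. Combining the bounds, tw(G) = 4.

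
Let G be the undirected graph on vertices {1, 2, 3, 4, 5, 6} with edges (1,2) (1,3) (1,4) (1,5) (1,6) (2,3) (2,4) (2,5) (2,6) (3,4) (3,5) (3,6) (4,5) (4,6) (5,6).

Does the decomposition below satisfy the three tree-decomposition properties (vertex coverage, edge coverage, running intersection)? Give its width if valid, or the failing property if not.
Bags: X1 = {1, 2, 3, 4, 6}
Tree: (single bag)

A tree decomposition must satisfy three properties: every vertex lies in some bag; for every edge, both endpoints lie together in some bag; and for every vertex, the bags containing it form a connected subtree. Here vertex 5 appears in no bag, so the decomposition is invalid.

No — vertex 5 appears in no bag.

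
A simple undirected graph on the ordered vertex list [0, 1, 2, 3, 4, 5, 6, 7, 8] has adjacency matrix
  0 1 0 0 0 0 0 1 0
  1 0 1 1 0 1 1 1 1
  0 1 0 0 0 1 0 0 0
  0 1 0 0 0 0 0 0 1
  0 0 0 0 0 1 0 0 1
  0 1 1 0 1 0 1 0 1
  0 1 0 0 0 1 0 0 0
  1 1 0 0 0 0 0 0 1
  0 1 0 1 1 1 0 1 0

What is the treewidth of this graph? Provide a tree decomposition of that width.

Each bag holds 3 vertices, so the decomposition has width 2, which upper-bounds the treewidth. Conversely, {0, 1, 7} is a clique of size 3, and the vertices of any clique must share a bag in every tree decomposition; so some bag has ≥ 3 vertices and tw(G) ≥ 2. Combining the bounds, tw(G) = 2.

Treewidth 2.
Bags: B1 = {1, 5, 8}  B2 = {4, 5, 8}  B3 = {1, 5, 6}  B4 = {1, 2, 5}  B5 = {1, 7, 8}  B6 = {1, 3, 8}  B7 = {0, 1, 7}
Tree: B1–B2, B1–B3, B1–B4, B1–B5, B5–B6, B5–B7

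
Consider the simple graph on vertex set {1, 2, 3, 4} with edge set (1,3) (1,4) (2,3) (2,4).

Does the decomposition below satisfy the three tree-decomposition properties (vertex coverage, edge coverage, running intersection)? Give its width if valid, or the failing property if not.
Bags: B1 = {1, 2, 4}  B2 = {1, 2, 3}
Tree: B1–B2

Every vertex of G appears in some bag (union = {1, 2, 3, 4}); every edge is covered by a bag; and for each vertex v the set of bags containing v is connected in the bag tree. The decomposition is therefore valid. The largest bag has 3 vertices, so the width is 2.

Yes; width 2.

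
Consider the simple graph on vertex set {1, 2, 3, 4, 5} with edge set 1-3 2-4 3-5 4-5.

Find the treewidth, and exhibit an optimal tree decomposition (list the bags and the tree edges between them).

Each bag holds 2 vertices, so the decomposition has width 1, which upper-bounds the treewidth. Since G has at least one edge (e.g. 1–3), it is not an edgeless graph, so tw(G) ≥ 1. Therefore the treewidth is 1.

Treewidth 1.
One optimal decomposition is:
Bags: B1 = {1, 3}  B2 = {3, 5}  B3 = {4, 5}  B4 = {2, 4}
Tree: B1–B2, B2–B3, B3–B4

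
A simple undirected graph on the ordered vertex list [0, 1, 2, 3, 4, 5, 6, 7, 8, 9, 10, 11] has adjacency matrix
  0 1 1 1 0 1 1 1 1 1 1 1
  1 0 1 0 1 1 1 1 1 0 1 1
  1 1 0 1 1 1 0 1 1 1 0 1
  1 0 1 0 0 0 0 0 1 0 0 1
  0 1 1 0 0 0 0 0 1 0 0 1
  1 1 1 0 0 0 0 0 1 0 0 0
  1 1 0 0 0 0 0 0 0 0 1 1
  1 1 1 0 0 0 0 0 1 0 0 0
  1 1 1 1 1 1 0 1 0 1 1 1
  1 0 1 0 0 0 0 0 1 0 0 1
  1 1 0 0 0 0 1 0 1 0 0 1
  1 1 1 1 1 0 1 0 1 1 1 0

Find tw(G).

A width-4 tree decomposition is:
Bags: B1 = {0, 1, 6, 10, 11}  B2 = {0, 1, 8, 10, 11}  B3 = {0, 1, 2, 8, 11}  B4 = {1, 2, 4, 8, 11}  B5 = {0, 1, 2, 5, 8}  B6 = {0, 2, 8, 9, 11}  B7 = {0, 2, 3, 8, 11}  B8 = {0, 1, 2, 7, 8}
Tree: B1–B2, B2–B3, B3–B4, B3–B5, B3–B6, B3–B7, B5–B8
The largest bag has 5 vertices, giving width 4; this decomposition certifies tw(G) ≤ 4. For the lower bound, the 5 vertices {0, 1, 2, 8, 11} are pairwise adjacent, and any tree decomposition puts a clique entirely inside one bag — forcing width ≥ 4. Therefore the treewidth is 4.

4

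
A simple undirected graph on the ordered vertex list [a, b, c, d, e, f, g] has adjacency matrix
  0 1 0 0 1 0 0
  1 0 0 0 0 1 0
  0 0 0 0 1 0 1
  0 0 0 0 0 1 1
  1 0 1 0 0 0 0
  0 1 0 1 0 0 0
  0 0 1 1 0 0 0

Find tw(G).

2

A width-2 tree decomposition is:
Bags: B1 = {c, d, g}  B2 = {c, d, f}  B3 = {b, c, f}  B4 = {a, b, c}  B5 = {a, c, e}
Tree: B1–B2, B2–B3, B3–B4, B4–B5
Each bag holds 3 vertices, so the decomposition has width 2, which upper-bounds the treewidth. The edges c–g–d–f–b–a–e–c form a cycle, so G is not a tree and its treewidth is at least 2. The upper and lower bounds meet at 2, so that is the treewidth.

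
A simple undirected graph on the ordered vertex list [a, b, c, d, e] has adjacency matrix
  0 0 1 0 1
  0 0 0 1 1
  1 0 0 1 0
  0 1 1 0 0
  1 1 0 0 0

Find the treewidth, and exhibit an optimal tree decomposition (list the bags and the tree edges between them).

Treewidth 2.
One such decomposition:
Bags: B1 = {b, c, d}  B2 = {a, b, c}  B3 = {a, b, e}
Tree: B1–B2, B2–B3

The largest bag has 3 vertices, giving width 2; this decomposition certifies tw(G) ≤ 2. The edges b–d–c–a–e–b form a cycle, so G is not a tree and its treewidth is at least 2. Hence tw(G) = 2 exactly.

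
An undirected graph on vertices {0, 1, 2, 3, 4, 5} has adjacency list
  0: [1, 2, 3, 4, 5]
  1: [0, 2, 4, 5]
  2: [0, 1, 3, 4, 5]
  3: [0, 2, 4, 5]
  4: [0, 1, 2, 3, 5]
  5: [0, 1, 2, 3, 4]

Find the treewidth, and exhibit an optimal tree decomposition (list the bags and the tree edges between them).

Each bag holds 5 vertices, so the decomposition has width 4, which upper-bounds the treewidth. For the lower bound, the 5 vertices {0, 1, 2, 4, 5} are pairwise adjacent, and any tree decomposition puts a clique entirely inside one bag — forcing width ≥ 4. The upper and lower bounds meet at 4, so that is the treewidth.

Treewidth 4.
Bags: B1 = {0, 2, 3, 4, 5}  B2 = {0, 1, 2, 4, 5}
Tree: B1–B2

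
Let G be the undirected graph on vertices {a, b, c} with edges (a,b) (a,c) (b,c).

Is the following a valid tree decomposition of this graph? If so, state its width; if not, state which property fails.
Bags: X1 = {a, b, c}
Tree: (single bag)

Checking the three conditions: (i) the bags cover all of {a, b, c}; (ii) for each edge, some bag contains both endpoints; (iii) the bags containing any fixed vertex form a subtree. All hold, so the decomposition is valid with width 3 − 1 = 2.

Yes; width 2.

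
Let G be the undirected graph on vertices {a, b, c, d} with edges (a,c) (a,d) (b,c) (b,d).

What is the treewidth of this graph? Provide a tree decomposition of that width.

Treewidth 2.
One optimal decomposition is:
Bags: B1 = {b, c, d}  B2 = {a, c, d}
Tree: B1–B2

Each bag holds 3 vertices, so the decomposition has width 2, which upper-bounds the treewidth. Since d–b–c–a–d is a cycle in G, G is not acyclic. Forests are exactly the graphs of treewidth ≤ 1, so tw(G) ≥ 2. The upper and lower bounds meet at 2, so that is the treewidth.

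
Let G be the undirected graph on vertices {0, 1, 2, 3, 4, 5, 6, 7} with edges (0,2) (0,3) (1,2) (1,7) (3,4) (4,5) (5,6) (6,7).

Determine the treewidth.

2

A width-2 tree decomposition is:
Bags: B1 = {0, 2, 3}  B2 = {1, 2, 3}  B3 = {1, 3, 7}  B4 = {3, 6, 7}  B5 = {3, 5, 6}  B6 = {3, 4, 5}
Tree: B1–B2, B2–B3, B3–B4, B4–B5, B5–B6
The largest bag has 3 vertices, giving width 2; this decomposition certifies tw(G) ≤ 2. The edges 3–0–2–1–7–6–5–4–3 form a cycle, so G is not a tree and its treewidth is at least 2. The upper and lower bounds meet at 2, so that is the treewidth.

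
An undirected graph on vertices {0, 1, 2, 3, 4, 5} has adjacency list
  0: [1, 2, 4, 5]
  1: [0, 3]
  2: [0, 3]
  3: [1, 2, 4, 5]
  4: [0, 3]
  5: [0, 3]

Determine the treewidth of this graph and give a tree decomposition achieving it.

Treewidth 2.
One optimal decomposition is:
Bags: B1 = {0, 3, 4}  B2 = {0, 3, 5}  B3 = {0, 1, 3}  B4 = {0, 2, 3}
Tree: B1–B2, B2–B3, B3–B4

The largest bag has 3 vertices, giving width 2; this decomposition certifies tw(G) ≤ 2. Since 4–0–5–3–4 is a cycle in G, G is not acyclic. Forests are exactly the graphs of treewidth ≤ 1, so tw(G) ≥ 2. Combining the bounds, tw(G) = 2.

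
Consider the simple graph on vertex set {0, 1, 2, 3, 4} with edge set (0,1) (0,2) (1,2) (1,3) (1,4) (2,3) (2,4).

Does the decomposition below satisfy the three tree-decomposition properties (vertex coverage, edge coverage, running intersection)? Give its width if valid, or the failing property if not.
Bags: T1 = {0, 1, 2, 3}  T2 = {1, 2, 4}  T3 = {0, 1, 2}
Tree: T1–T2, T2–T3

A tree decomposition must satisfy three properties: every vertex lies in some bag; for every edge, both endpoints lie together in some bag; and for every vertex, the bags containing it form a connected subtree. Here bags containing vertex 0 are not connected in the tree, so the decomposition is invalid.

No — bags containing vertex 0 are not connected in the tree.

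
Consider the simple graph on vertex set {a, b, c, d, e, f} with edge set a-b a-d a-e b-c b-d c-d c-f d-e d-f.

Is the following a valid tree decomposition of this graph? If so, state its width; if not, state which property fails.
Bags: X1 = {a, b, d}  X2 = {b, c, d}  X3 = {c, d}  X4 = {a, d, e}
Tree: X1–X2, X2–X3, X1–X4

No — vertex f appears in no bag.

A tree decomposition must satisfy three properties: every vertex lies in some bag; for every edge, both endpoints lie together in some bag; and for every vertex, the bags containing it form a connected subtree. Here vertex f appears in no bag, so the decomposition is invalid.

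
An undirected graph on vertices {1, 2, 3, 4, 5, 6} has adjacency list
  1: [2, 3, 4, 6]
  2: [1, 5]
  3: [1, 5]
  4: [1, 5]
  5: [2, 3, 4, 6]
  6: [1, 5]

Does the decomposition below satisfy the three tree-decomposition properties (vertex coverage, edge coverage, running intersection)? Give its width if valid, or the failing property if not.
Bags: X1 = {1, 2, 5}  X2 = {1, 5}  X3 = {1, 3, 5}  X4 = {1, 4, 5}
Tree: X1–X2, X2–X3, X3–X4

No — vertex 6 appears in no bag.

A tree decomposition must satisfy three properties: every vertex lies in some bag; for every edge, both endpoints lie together in some bag; and for every vertex, the bags containing it form a connected subtree. Here vertex 6 appears in no bag, so the decomposition is invalid.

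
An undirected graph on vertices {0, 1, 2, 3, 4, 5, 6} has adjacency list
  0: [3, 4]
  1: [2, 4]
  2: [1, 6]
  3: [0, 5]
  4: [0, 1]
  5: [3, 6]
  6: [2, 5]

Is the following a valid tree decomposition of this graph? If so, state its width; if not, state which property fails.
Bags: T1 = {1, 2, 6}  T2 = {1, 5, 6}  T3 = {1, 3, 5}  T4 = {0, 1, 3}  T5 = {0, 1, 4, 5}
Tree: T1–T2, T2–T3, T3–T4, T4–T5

No — bags containing vertex 5 are not connected in the tree.

A tree decomposition must satisfy three properties: every vertex lies in some bag; for every edge, both endpoints lie together in some bag; and for every vertex, the bags containing it form a connected subtree. Here bags containing vertex 5 are not connected in the tree, so the decomposition is invalid.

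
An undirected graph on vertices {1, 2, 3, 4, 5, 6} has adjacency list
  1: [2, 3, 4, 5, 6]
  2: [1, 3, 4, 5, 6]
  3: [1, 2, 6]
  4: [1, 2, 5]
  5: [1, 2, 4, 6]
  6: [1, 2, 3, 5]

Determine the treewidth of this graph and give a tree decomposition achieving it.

Treewidth 3.
One optimal decomposition is:
Bags: B1 = {1, 2, 4, 5}  B2 = {1, 2, 5, 6}  B3 = {1, 2, 3, 6}
Tree: B1–B2, B2–B3

Every bag has size at most 4, so the width is 4 − 1 = 3 and tw(G) ≤ 3. Conversely, {1, 2, 3, 6} is a clique of size 4, and the vertices of any clique must share a bag in every tree decomposition; so some bag has ≥ 4 vertices and tw(G) ≥ 3. The upper and lower bounds meet at 3, so that is the treewidth.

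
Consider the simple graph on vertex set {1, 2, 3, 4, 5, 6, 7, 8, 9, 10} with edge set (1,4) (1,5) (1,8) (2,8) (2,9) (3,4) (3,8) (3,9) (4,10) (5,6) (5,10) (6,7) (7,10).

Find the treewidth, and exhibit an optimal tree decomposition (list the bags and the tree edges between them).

Each bag holds 3 vertices, so the decomposition has width 2, which upper-bounds the treewidth. Since 2–9–3–8–2 is a cycle in G, G is not acyclic. Forests are exactly the graphs of treewidth ≤ 1, so tw(G) ≥ 2. Therefore the treewidth is 2.

Treewidth 2.
One such decomposition:
Bags: B1 = {2, 8, 9}  B2 = {3, 8, 9}  B3 = {1, 3, 8}  B4 = {1, 3, 4}  B5 = {1, 4, 5}  B6 = {4, 5, 10}  B7 = {5, 6, 10}  B8 = {6, 7, 10}
Tree: B1–B2, B2–B3, B3–B4, B4–B5, B5–B6, B6–B7, B7–B8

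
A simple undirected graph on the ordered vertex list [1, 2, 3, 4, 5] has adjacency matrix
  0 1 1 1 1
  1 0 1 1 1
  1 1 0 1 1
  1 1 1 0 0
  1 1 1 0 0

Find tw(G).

3

A width-3 tree decomposition is:
Bags: B1 = {1, 2, 3, 4}  B2 = {1, 2, 3, 5}
Tree: B1–B2
The largest bag has 4 vertices, giving width 3; this decomposition certifies tw(G) ≤ 3. Conversely, {1, 2, 3, 4} is a clique of size 4, and the vertices of any clique must share a bag in every tree decomposition; so some bag has ≥ 4 vertices and tw(G) ≥ 3. Hence tw(G) = 3 exactly.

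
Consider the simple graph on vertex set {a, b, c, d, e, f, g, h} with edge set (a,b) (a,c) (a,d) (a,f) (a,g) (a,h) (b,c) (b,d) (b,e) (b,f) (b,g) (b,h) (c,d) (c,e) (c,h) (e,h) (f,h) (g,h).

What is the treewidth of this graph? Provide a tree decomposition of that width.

Every bag has size at most 4, so the width is 4 − 1 = 3 and tw(G) ≤ 3. For the lower bound, the 4 vertices {a, b, c, d} are pairwise adjacent, and any tree decomposition puts a clique entirely inside one bag — forcing width ≥ 3. Combining the bounds, tw(G) = 3.

Treewidth 3.
One optimal decomposition is:
Bags: B1 = {a, b, c, d}  B2 = {a, b, c, h}  B3 = {a, b, g, h}  B4 = {b, c, e, h}  B5 = {a, b, f, h}
Tree: B1–B2, B2–B3, B2–B4, B2–B5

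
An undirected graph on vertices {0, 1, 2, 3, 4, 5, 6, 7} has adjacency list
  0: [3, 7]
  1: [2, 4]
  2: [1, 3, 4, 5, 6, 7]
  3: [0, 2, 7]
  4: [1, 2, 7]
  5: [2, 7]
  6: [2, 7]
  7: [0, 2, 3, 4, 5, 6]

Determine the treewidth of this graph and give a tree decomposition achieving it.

Treewidth 2.
One such decomposition:
Bags: B1 = {2, 3, 7}  B2 = {2, 4, 7}  B3 = {2, 6, 7}  B4 = {0, 3, 7}  B5 = {2, 5, 7}  B6 = {1, 2, 4}
Tree: B1–B2, B1–B3, B1–B4, B3–B5, B2–B6

The largest bag has 3 vertices, giving width 2; this decomposition certifies tw(G) ≤ 2. Conversely, {0, 3, 7} is a clique of size 3, and the vertices of any clique must share a bag in every tree decomposition; so some bag has ≥ 3 vertices and tw(G) ≥ 2. Therefore the treewidth is 2.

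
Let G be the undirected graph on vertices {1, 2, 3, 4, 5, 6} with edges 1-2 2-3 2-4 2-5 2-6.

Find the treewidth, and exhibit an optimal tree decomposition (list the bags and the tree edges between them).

Treewidth 1.
Bags: B1 = {1, 2}  B2 = {2, 6}  B3 = {2, 3}  B4 = {2, 5}  B5 = {2, 4}
Tree: B1–B2, B2–B3, B3–B4, B1–B5

The largest bag has 2 vertices, giving width 1; this decomposition certifies tw(G) ≤ 1. Since G has at least one edge (e.g. 1–2), it is not an edgeless graph, so tw(G) ≥ 1. Therefore the treewidth is 1.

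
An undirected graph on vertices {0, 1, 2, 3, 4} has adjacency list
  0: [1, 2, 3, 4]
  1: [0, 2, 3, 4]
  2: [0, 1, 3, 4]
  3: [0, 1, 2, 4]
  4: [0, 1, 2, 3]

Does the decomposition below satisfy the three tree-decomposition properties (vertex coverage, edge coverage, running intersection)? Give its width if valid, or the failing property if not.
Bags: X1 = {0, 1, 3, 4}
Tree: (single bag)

No — vertex 2 appears in no bag.

A tree decomposition must satisfy three properties: every vertex lies in some bag; for every edge, both endpoints lie together in some bag; and for every vertex, the bags containing it form a connected subtree. Here vertex 2 appears in no bag, so the decomposition is invalid.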